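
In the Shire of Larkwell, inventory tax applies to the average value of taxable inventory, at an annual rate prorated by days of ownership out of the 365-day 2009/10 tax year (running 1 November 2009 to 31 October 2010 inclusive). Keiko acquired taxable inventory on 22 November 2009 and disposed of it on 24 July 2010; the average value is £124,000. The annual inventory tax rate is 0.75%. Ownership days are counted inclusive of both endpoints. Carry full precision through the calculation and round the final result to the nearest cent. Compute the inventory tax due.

£624.25

Days held (22 November 2009 – 24 July 2010): 245 out of 365
Tax = £124,000 × 0.75% × 245/365 = £624.2466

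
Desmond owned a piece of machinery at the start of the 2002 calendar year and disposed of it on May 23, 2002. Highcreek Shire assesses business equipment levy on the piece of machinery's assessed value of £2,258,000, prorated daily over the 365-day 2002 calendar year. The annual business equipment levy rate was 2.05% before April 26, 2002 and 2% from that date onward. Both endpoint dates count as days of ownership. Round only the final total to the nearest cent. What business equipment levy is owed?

£18,048.53

January 1 – April 25, 2002: 115 days at 2.05% → £2,258,000 × 2.05% × 115/365 = £14,584.2055
April 26 – May 23, 2002: 28 days at 2% → £2,258,000 × 2% × 28/365 = £3,464.3288
Total = £18,048.5342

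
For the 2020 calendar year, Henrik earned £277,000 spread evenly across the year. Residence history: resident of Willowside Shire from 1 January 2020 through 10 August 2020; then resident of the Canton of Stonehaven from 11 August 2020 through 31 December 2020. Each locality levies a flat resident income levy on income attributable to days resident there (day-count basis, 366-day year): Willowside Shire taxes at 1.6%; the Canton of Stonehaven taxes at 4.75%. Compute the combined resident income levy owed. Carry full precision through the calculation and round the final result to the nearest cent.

£7,841.14

Willowside Shire, 1 January – 10 August 2020: 223 days → £277,000 × 1.6% × 223/366 = £2,700.3716
The Canton of Stonehaven, 11 August – 31 December 2020: 143 days → £277,000 × 4.75% × 143/366 = £5,140.7719
Total = £7,841.1434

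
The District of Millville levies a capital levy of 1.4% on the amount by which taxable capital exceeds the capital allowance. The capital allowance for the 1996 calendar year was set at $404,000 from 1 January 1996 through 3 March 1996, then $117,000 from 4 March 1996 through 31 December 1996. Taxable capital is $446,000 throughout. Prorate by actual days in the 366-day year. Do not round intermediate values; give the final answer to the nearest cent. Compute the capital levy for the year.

1 January – 3 March 1996: 63 days, exemption $404,000 → ($446,000 − $404,000) × 1.4% × 63/366 = $101.2131
4 March – 31 December 1996: 303 days, exemption $117,000 → ($446,000 − $117,000) × 1.4% × 303/366 = $3,813.1639
Total = $3,914.3770

$3,914.38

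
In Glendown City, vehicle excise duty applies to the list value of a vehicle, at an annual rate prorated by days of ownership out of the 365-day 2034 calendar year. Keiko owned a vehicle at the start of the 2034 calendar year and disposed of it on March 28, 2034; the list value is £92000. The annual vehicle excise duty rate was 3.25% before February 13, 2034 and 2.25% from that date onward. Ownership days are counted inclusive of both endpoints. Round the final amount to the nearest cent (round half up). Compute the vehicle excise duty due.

January 1 – February 12, 2034: 43 days at 3.25% → £92000 × 3.25% × 43/365 = £352.2466
February 13 – March 28, 2034: 44 days at 2.25% → £92000 × 2.25% × 44/365 = £249.5342
Total = £601.7808

£601.78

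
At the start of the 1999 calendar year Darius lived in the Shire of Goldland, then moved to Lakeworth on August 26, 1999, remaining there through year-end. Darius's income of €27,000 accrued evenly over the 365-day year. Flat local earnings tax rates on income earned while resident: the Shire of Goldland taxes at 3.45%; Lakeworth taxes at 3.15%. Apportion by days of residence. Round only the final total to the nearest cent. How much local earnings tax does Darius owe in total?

The Shire of Goldland, January 1 – August 25, 1999: 237 days → €27,000 × 3.45% × 237/365 = €604.8370
Lakeworth, August 26 – December 31, 1999: 128 days → €27,000 × 3.15% × 128/365 = €298.2575
Total = €903.0945

€903.09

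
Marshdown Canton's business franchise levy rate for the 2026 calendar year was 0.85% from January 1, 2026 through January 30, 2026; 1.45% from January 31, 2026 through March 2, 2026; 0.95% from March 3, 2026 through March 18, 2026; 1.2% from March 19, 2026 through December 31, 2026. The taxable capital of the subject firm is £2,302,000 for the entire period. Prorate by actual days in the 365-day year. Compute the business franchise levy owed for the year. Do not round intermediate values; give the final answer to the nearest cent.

January 1 – January 30, 2026: 30 days at 0.85% → £2,302,000 × 0.85% × 30/365 = £1,608.2466
January 31 – March 2, 2026: 31 days at 1.45% → £2,302,000 × 1.45% × 31/365 = £2,834.9288
March 3 – March 18, 2026: 16 days at 0.95% → £2,302,000 × 0.95% × 16/365 = £958.6411
March 19 – December 31, 2026: 288 days at 1.2% → £2,302,000 × 1.2% × 288/365 = £21,796.4712
Total = £27,198.2877

£27,198.29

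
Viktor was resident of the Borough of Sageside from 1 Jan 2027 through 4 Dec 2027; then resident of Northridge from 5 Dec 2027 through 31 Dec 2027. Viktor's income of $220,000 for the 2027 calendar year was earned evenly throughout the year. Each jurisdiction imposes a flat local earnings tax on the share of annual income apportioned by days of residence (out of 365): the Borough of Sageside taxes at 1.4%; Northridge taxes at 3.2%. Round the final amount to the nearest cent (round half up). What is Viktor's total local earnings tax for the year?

The Borough of Sageside, 1 Jan – 4 Dec 2027: 338 days → $220,000 × 1.4% × 338/365 = $2,852.1644
Northridge, 5 Dec – 31 Dec 2027: 27 days → $220,000 × 3.2% × 27/365 = $520.7671
Total = $3,372.9315

$3,372.93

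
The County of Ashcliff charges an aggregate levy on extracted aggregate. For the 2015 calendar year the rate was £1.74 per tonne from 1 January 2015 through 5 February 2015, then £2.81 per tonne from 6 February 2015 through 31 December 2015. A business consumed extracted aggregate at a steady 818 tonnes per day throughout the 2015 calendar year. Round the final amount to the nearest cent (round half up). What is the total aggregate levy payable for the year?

£807472.34

1 January – 5 February 2015: 36 days × 818 tonnes/day = 29,448 tonnes at £1.74/tonne → £51239.52
6 February – 31 December 2015: 329 days × 818 tonnes/day = 269,122 tonnes at £2.81/tonne → £756232.82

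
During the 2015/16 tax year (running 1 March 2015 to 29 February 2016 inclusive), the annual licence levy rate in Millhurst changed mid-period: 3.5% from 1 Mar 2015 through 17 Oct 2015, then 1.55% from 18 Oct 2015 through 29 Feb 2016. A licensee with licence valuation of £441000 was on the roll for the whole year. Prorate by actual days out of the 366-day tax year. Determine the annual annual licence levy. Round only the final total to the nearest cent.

1 Mar – 17 Oct 2015: 231 days at 3.5% → £441000 × 3.5% × 231/366 = £9741.7623
18 Oct 2015 – 29 Feb 2016: 135 days at 1.55% → £441000 × 1.55% × 135/366 = £2521.2910
Total = £12263.0533

£12263.05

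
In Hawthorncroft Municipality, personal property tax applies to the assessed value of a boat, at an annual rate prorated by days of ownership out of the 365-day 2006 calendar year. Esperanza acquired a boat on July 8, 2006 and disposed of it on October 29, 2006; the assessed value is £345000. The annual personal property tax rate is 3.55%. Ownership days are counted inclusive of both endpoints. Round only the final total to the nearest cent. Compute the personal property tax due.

Days held (July 8 – October 29, 2006): 114 out of 365
Tax = £345000 × 3.55% × 114/365 = £3825.2466

£3825.25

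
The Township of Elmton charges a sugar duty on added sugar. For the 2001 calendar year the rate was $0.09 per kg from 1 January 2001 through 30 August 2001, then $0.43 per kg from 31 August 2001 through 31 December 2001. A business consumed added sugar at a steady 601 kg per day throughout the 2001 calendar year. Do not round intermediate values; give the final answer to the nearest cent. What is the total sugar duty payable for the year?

1 January – 30 August 2001: 242 days × 601 kg/day = 145,442 kg at $0.09/kg → $13,089.78
31 August – 31 December 2001: 123 days × 601 kg/day = 73,923 kg at $0.43/kg → $31,786.89

$44,876.67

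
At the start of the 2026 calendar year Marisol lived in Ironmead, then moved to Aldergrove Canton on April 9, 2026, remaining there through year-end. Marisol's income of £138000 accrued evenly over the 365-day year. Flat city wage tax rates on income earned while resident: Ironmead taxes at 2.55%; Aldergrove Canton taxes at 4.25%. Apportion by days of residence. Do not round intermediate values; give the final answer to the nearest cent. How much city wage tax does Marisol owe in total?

£5235.12

Ironmead, January 1 – April 8, 2026: 98 days → £138000 × 2.55% × 98/365 = £944.8274
Aldergrove Canton, April 9 – December 31, 2026: 267 days → £138000 × 4.25% × 267/365 = £4290.2877
Total = £5235.1151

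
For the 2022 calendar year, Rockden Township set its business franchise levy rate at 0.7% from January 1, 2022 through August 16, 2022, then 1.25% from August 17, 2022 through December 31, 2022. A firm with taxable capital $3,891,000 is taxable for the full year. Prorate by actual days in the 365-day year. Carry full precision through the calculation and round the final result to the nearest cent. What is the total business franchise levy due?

January 1 – August 16, 2022: 228 days at 0.7% → $3,891,000 × 0.7% × 228/365 = $17,013.7973
August 17 – December 31, 2022: 137 days at 1.25% → $3,891,000 × 1.25% × 137/365 = $18,255.7192
Total = $35,269.5164

$35,269.52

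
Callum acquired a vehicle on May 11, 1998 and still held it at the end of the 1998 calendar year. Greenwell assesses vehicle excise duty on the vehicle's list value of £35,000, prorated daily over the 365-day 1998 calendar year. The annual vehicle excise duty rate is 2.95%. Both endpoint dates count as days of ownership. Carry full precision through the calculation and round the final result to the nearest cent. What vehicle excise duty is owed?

Days held (May 11 – December 31, 1998): 235 out of 365
Tax = £35,000 × 2.95% × 235/365 = £664.7603

£664.76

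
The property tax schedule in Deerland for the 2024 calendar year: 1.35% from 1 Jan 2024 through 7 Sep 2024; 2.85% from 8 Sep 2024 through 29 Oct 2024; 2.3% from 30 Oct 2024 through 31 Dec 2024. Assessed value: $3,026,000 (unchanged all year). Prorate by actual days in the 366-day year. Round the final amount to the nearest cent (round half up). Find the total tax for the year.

1 Jan – 7 Sep 2024: 251 days at 1.35% → $3,026,000 × 1.35% × 251/366 = $28,015.3033
8 Sep – 29 Oct 2024: 52 days at 2.85% → $3,026,000 × 2.85% × 52/366 = $12,252.8197
30 Oct – 31 Dec 2024: 63 days at 2.3% → $3,026,000 × 2.3% × 63/366 = $11,979.9836
Total = $52,248.1066

$52,248.11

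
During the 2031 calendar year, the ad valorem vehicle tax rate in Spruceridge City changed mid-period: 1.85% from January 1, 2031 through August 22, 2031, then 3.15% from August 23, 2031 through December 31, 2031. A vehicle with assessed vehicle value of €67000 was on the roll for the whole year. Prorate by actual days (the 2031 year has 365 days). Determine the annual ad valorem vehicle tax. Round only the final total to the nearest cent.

€1552.11

January 1 – August 22, 2031: 234 days at 1.85% → €67000 × 1.85% × 234/365 = €794.6384
August 23 – December 31, 2031: 131 days at 3.15% → €67000 × 3.15% × 131/365 = €757.4671
Total = €1552.1055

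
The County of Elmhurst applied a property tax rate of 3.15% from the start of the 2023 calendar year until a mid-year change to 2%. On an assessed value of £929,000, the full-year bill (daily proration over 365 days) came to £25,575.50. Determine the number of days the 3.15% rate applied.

239 days

Let d = days at the first rate; then 365 − d days at the second rate.
£929,000 × [3.15%·d + 2%·(365−d)] / 365 = £25,575.50
Solving gives d = 239, so the new rate took effect on 28 Aug 2023.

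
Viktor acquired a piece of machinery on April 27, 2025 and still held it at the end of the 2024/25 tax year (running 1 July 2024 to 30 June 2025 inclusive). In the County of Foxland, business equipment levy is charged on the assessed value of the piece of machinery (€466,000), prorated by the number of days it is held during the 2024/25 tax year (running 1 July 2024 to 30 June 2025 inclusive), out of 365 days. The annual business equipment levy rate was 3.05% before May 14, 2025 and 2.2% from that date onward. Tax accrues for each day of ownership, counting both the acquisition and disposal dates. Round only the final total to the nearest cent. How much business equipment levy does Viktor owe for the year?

€2,010.18

April 27 – May 13, 2025: 17 days at 3.05% → €466,000 × 3.05% × 17/365 = €661.9753
May 14 – June 30, 2025: 48 days at 2.2% → €466,000 × 2.2% × 48/365 = €1,348.2082
Total = €2,010.1836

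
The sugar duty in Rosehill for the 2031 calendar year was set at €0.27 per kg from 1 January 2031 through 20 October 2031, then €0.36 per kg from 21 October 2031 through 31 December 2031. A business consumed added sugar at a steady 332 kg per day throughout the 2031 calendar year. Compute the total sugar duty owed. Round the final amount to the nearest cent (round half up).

€34,869.96

1 January – 20 October 2031: 293 days × 332 kg/day = 97,276 kg at €0.27/kg → €26,264.52
21 October – 31 December 2031: 72 days × 332 kg/day = 23,904 kg at €0.36/kg → €8,605.44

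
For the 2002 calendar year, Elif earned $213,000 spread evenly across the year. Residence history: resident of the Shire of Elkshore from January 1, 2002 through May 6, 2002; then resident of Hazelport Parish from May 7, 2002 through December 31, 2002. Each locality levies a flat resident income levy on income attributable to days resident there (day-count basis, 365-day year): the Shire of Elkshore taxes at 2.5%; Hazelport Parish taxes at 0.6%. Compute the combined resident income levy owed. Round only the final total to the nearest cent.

$2,675.05

The Shire of Elkshore, January 1 – May 6, 2002: 126 days → $213,000 × 2.5% × 126/365 = $1,838.2192
Hazelport Parish, May 7 – December 31, 2002: 239 days → $213,000 × 0.6% × 239/365 = $836.8274
Total = $2,675.0466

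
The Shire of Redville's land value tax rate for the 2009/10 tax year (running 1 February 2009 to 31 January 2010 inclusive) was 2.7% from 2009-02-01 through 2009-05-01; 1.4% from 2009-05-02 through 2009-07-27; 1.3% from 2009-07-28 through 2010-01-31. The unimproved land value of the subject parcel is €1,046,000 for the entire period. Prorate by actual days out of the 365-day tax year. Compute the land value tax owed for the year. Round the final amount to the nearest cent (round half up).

€17,458.17

2009-02-01 to 2009-05-01: 90 days at 2.7% → €1,046,000 × 2.7% × 90/365 = €6,963.7808
2009-05-02 to 2009-07-27: 87 days at 1.4% → €1,046,000 × 1.4% × 87/365 = €3,490.4877
2009-07-28 to 2010-01-31: 188 days at 1.3% → €1,046,000 × 1.3% × 188/365 = €7,003.9014
Total = €17,458.1699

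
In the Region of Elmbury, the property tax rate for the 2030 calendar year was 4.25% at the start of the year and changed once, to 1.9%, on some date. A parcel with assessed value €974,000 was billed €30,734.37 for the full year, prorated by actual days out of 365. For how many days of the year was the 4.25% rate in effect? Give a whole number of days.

195 days

Let d = days at the first rate; then 365 − d days at the second rate.
€974,000 × [4.25%·d + 1.9%·(365−d)] / 365 = €30,734.37
Solving gives d = 195, so the new rate took effect on July 15, 2030.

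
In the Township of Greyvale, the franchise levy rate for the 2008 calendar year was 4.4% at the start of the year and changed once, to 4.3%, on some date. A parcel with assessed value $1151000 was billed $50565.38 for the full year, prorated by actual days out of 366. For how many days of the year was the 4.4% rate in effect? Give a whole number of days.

Let d = days at the first rate; then 366 − d days at the second rate.
$1151000 × [4.4%·d + 4.3%·(366−d)] / 366 = $50565.38
Solving gives d = 341, so the new rate took effect on 7 Dec 2008.

341 days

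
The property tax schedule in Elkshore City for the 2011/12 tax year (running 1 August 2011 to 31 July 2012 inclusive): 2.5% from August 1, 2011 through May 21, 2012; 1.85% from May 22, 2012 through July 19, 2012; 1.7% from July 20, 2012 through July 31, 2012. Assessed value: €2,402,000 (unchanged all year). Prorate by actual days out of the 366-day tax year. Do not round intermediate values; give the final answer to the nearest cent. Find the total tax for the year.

August 1, 2011 – May 21, 2012: 295 days at 2.5% → €2,402,000 × 2.5% × 295/366 = €48,400.9563
May 22 – July 19, 2012: 59 days at 1.85% → €2,402,000 × 1.85% × 59/366 = €7,163.3415
July 20 – July 31, 2012: 12 days at 1.7% → €2,402,000 × 1.7% × 12/366 = €1,338.8197
Total = €56,903.1175

€56,903.12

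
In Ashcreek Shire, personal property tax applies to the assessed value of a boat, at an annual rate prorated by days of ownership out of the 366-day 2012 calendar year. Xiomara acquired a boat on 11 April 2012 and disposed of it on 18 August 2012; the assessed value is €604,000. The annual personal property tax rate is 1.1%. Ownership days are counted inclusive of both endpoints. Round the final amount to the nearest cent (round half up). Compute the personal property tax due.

€2,359.89

Days held (11 April – 18 August 2012): 130 out of 366
Tax = €604,000 × 1.1% × 130/366 = €2,359.8907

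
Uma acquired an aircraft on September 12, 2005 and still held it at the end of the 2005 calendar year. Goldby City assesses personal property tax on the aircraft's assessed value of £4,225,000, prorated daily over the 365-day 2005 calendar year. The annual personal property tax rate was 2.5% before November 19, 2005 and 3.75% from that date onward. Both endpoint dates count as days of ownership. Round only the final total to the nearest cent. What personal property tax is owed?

September 12 – November 18, 2005: 68 days at 2.5% → £4,225,000 × 2.5% × 68/365 = £19,678.0822
November 19 – December 31, 2005: 43 days at 3.75% → £4,225,000 × 3.75% × 43/365 = £18,665.2397
Total = £38,343.3219

£38,343.32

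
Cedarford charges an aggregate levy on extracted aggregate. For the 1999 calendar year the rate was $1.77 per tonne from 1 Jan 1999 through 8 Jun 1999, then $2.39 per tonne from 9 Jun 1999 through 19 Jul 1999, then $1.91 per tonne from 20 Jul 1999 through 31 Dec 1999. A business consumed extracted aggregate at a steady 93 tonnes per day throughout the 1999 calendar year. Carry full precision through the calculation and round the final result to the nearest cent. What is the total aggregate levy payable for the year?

1 Jan – 8 Jun 1999: 159 days × 93 tonnes/day = 14,787 tonnes at $1.77/tonne → $26,172.99
9 Jun – 19 Jul 1999: 41 days × 93 tonnes/day = 3,813 tonnes at $2.39/tonne → $9,113.07
20 Jul – 31 Dec 1999: 165 days × 93 tonnes/day = 15,345 tonnes at $1.91/tonne → $29,308.95

$64,595.01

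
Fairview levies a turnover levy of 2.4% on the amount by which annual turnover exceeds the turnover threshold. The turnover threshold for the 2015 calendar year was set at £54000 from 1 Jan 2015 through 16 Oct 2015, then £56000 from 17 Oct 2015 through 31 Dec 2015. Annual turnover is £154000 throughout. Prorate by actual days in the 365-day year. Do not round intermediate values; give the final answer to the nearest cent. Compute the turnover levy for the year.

£2390.01

1 Jan – 16 Oct 2015: 289 days, exemption £54000 → (£154000 − £54000) × 2.4% × 289/365 = £1900.2740
17 Oct – 31 Dec 2015: 76 days, exemption £56000 → (£154000 − £56000) × 2.4% × 76/365 = £489.7315
Total = £2390.0055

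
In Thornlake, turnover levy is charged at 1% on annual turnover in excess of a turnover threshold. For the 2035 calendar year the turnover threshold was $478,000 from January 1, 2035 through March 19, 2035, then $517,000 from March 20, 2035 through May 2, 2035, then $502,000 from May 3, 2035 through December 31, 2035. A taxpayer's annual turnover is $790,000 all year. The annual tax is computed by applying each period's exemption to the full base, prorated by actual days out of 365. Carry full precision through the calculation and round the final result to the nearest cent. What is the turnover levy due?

January 1 – March 19, 2035: 78 days, exemption $478,000 → ($790,000 − $478,000) × 1% × 78/365 = $666.7397
March 20 – May 2, 2035: 44 days, exemption $517,000 → ($790,000 − $517,000) × 1% × 44/365 = $329.0959
May 3 – December 31, 2035: 243 days, exemption $502,000 → ($790,000 − $502,000) × 1% × 243/365 = $1,917.3699
Total = $2,913.2055

$2,913.21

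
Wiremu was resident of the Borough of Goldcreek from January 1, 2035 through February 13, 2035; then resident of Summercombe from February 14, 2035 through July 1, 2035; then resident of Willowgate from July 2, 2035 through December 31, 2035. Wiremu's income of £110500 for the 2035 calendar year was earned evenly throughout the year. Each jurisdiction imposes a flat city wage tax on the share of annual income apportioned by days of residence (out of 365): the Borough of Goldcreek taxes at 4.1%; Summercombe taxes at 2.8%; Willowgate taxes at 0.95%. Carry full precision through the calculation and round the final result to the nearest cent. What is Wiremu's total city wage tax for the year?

The Borough of Goldcreek, January 1 – February 13, 2035: 44 days → £110500 × 4.1% × 44/365 = £546.1425
Summercombe, February 14 – July 1, 2035: 138 days → £110500 × 2.8% × 138/365 = £1169.7863
Willowgate, July 2 – December 31, 2035: 183 days → £110500 × 0.95% × 183/365 = £526.3130
Total = £2242.2418

£2242.24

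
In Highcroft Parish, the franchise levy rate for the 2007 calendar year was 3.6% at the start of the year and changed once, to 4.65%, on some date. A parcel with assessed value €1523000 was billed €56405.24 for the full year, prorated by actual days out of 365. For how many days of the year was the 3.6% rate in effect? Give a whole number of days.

329 days

Let d = days at the first rate; then 365 − d days at the second rate.
€1523000 × [3.6%·d + 4.65%·(365−d)] / 365 = €56405.24
Solving gives d = 329, so the new rate took effect on 26 November 2007.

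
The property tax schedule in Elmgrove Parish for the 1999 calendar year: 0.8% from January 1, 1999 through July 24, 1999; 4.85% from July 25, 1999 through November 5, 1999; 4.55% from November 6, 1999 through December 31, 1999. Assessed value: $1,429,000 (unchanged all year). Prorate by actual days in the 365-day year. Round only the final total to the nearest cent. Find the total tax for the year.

January 1 – July 24, 1999: 205 days at 0.8% → $1,429,000 × 0.8% × 205/365 = $6,420.7123
July 25 – November 5, 1999: 104 days at 4.85% → $1,429,000 × 4.85% × 104/365 = $19,747.6055
November 6 – December 31, 1999: 56 days at 4.55% → $1,429,000 × 4.55% × 56/365 = $9,975.5945
Total = $36,143.9123

$36,143.91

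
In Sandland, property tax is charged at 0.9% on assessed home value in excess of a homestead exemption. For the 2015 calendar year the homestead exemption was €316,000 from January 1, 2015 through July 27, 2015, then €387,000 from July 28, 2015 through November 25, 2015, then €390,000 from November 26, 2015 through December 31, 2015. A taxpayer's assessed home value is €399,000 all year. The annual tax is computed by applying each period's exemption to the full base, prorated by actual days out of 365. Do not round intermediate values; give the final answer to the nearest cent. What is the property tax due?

€469.48

January 1 – July 27, 2015: 208 days, exemption €316,000 → (€399,000 − €316,000) × 0.9% × 208/365 = €425.6877
July 28 – November 25, 2015: 121 days, exemption €387,000 → (€399,000 − €387,000) × 0.9% × 121/365 = €35.8027
November 26 – December 31, 2015: 36 days, exemption €390,000 → (€399,000 − €390,000) × 0.9% × 36/365 = €7.9890
Total = €469.4795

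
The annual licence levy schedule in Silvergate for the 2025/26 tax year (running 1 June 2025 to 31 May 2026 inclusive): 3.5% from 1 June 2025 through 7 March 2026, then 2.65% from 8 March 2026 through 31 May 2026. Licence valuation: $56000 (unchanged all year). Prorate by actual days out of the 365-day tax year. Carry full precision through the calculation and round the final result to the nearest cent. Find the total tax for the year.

$1849.15

1 June 2025 – 7 March 2026: 280 days at 3.5% → $56000 × 3.5% × 280/365 = $1503.5616
8 March – 31 May 2026: 85 days at 2.65% → $56000 × 2.65% × 85/365 = $345.5890
Total = $1849.1507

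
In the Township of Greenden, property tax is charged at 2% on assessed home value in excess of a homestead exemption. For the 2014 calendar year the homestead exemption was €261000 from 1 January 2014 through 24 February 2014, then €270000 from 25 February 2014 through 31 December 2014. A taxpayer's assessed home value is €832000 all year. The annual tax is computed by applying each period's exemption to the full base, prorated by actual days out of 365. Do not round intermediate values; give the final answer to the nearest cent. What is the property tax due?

€11267.12

1 January – 24 February 2014: 55 days, exemption €261000 → (€832000 − €261000) × 2% × 55/365 = €1720.8219
25 February – 31 December 2014: 310 days, exemption €270000 → (€832000 − €270000) × 2% × 310/365 = €9546.3014
Total = €11267.1233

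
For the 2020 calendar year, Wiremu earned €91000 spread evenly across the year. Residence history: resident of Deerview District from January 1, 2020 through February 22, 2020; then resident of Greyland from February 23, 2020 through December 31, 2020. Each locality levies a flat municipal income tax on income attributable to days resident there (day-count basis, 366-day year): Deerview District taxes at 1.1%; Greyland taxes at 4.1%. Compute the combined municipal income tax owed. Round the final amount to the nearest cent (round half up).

€3335.67

Deerview District, January 1 – February 22, 2020: 53 days → €91000 × 1.1% × 53/366 = €144.9536
Greyland, February 23 – December 31, 2020: 313 days → €91000 × 4.1% × 313/366 = €3190.7186
Total = €3335.6721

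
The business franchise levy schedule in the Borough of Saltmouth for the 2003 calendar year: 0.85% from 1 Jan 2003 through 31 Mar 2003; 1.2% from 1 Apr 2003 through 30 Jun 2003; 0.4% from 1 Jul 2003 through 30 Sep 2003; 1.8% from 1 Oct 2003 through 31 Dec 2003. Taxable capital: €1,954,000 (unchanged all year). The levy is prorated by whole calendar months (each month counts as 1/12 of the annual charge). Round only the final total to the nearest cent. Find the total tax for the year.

1 Jan – 31 Mar 2003: 3 months at 0.85% → €1,954,000 × 0.85% × 3/12 = €4,152.2500
1 Apr – 30 Jun 2003: 3 months at 1.2% → €1,954,000 × 1.2% × 3/12 = €5,862.0000
1 Jul – 30 Sep 2003: 3 months at 0.4% → €1,954,000 × 0.4% × 3/12 = €1,954.0000
1 Oct – 31 Dec 2003: 3 months at 1.8% → €1,954,000 × 1.8% × 3/12 = €8,793.0000
Total = €20,761.2500

€20,761.25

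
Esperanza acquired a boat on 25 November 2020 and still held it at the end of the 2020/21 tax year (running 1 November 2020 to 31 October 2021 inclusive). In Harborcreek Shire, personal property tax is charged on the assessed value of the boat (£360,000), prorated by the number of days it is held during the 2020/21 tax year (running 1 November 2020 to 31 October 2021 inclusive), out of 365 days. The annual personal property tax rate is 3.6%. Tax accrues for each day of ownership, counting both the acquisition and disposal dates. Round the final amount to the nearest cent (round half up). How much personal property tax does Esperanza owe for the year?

Days held (25 November 2020 – 31 October 2021): 341 out of 365
Tax = £360,000 × 3.6% × 341/365 = £12,107.8356

£12,107.84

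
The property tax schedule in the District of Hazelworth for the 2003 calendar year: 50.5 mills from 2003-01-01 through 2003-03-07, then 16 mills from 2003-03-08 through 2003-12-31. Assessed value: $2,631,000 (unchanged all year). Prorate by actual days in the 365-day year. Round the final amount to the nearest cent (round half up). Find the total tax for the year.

2003-01-01 to 2003-03-07: 66 days at 50.5 mills → $2,631,000 × 5.05% × 66/365 = $24,024.9945
2003-03-08 to 2003-12-31: 299 days at 16 mills → $2,631,000 × 1.6% × 299/365 = $34,484.1205
Total = $58,509.1151

$58,509.12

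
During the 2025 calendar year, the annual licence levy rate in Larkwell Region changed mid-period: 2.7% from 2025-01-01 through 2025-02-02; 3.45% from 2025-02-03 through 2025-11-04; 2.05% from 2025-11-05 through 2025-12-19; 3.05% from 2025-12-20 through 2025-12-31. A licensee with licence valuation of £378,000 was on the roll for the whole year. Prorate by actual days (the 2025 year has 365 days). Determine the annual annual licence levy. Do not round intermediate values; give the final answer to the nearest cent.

2025-01-01 to 2025-02-02: 33 days at 2.7% → £378,000 × 2.7% × 33/365 = £922.7342
2025-02-03 to 2025-11-04: 275 days at 3.45% → £378,000 × 3.45% × 275/365 = £9,825.4110
2025-11-05 to 2025-12-19: 45 days at 2.05% → £378,000 × 2.05% × 45/365 = £955.3562
2025-12-20 to 2025-12-31: 12 days at 3.05% → £378,000 × 3.05% × 12/365 = £379.0356
Total = £12,082.5370

£12,082.54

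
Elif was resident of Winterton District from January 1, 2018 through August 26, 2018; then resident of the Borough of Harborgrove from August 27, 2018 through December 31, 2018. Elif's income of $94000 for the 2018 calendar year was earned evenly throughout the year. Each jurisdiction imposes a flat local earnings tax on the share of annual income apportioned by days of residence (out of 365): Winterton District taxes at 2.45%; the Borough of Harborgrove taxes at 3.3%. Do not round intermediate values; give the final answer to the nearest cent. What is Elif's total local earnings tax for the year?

$2581.01

Winterton District, January 1 – August 26, 2018: 238 days → $94000 × 2.45% × 238/365 = $1501.6822
The Borough of Harborgrove, August 27 – December 31, 2018: 127 days → $94000 × 3.3% × 127/365 = $1079.3260
Total = $2581.0082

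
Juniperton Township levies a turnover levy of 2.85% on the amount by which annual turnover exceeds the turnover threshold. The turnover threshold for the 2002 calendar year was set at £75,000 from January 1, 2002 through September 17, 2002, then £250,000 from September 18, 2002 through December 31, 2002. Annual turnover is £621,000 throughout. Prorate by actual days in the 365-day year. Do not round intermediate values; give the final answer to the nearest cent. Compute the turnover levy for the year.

January 1 – September 17, 2002: 260 days, exemption £75,000 → (£621,000 − £75,000) × 2.85% × 260/365 = £11,084.5479
September 18 – December 31, 2002: 105 days, exemption £250,000 → (£621,000 − £250,000) × 2.85% × 105/365 = £3,041.6918
Total = £14,126.2397

£14,126.24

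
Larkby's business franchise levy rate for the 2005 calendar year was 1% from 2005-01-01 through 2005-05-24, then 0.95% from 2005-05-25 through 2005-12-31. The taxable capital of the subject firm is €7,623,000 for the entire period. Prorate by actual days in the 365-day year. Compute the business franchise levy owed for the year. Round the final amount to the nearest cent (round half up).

€73,922.22

2005-01-01 to 2005-05-24: 144 days at 1% → €7,623,000 × 1% × 144/365 = €30,074.3014
2005-05-25 to 2005-12-31: 221 days at 0.95% → €7,623,000 × 0.95% × 221/365 = €43,847.9137
Total = €73,922.2151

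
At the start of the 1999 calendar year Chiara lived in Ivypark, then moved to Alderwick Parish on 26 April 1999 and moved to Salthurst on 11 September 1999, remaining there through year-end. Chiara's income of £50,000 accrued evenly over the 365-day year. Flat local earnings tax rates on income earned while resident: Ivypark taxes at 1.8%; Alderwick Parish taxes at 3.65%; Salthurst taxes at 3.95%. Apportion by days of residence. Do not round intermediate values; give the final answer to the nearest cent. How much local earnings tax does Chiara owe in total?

Ivypark, 1 January – 25 April 1999: 115 days → £50,000 × 1.8% × 115/365 = £283.5616
Alderwick Parish, 26 April – 10 September 1999: 138 days → £50,000 × 3.65% × 138/365 = £690.0000
Salthurst, 11 September – 31 December 1999: 112 days → £50,000 × 3.95% × 112/365 = £606.0274
Total = £1,579.5890

£1,579.59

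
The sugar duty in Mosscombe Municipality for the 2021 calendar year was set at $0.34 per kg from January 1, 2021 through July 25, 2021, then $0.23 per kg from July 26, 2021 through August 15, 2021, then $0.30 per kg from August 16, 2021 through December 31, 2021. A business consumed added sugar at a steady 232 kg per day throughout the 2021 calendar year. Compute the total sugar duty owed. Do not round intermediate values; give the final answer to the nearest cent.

January 1 – July 25, 2021: 206 days × 232 kg/day = 47,792 kg at $0.34/kg → $16,249.28
July 26 – August 15, 2021: 21 days × 232 kg/day = 4,872 kg at $0.23/kg → $1,120.56
August 16 – December 31, 2021: 138 days × 232 kg/day = 32,016 kg at $0.30/kg → $9,604.80

$26,974.64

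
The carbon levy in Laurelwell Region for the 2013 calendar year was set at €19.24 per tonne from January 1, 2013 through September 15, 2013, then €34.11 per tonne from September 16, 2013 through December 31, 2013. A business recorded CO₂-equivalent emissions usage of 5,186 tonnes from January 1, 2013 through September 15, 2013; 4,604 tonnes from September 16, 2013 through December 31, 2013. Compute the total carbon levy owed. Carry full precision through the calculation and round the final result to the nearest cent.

€256,821.08

January 1 – September 15, 2013: 5,186 tonnes at €19.24/tonne → €99,778.64
September 16 – December 31, 2013: 4,604 tonnes at €34.11/tonne → €157,042.44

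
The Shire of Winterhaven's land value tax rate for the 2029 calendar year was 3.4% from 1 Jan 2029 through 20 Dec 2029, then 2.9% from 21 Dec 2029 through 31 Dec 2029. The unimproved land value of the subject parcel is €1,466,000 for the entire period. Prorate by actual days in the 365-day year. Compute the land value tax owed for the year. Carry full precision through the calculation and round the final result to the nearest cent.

€49,623.10

1 Jan – 20 Dec 2029: 354 days at 3.4% → €1,466,000 × 3.4% × 354/365 = €48,341.8521
21 Dec – 31 Dec 2029: 11 days at 2.9% → €1,466,000 × 2.9% × 11/365 = €1,281.2438
Total = €49,623.0959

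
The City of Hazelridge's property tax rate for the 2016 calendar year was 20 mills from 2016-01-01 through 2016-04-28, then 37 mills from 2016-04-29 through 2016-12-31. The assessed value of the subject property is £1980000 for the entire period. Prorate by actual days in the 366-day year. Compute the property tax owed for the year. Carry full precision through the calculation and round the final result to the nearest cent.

£62315.90

2016-01-01 to 2016-04-28: 119 days at 20 mills → £1980000 × 2% × 119/366 = £12875.4098
2016-04-29 to 2016-12-31: 247 days at 37 mills → £1980000 × 3.7% × 247/366 = £49440.4918
Total = £62315.9016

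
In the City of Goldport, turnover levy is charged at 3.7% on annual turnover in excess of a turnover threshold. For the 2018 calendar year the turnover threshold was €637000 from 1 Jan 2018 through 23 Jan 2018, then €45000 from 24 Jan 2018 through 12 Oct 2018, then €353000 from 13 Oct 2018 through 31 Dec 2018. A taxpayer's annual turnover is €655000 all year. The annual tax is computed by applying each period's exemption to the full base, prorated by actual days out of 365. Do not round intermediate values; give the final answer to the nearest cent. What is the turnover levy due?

€18691.99

1 Jan – 23 Jan 2018: 23 days, exemption €637000 → (€655000 − €637000) × 3.7% × 23/365 = €41.9671
24 Jan – 12 Oct 2018: 262 days, exemption €45000 → (€655000 − €45000) × 3.7% × 262/365 = €16200.9315
13 Oct – 31 Dec 2018: 80 days, exemption €353000 → (€655000 − €353000) × 3.7% × 80/365 = €2449.0959
Total = €18691.9945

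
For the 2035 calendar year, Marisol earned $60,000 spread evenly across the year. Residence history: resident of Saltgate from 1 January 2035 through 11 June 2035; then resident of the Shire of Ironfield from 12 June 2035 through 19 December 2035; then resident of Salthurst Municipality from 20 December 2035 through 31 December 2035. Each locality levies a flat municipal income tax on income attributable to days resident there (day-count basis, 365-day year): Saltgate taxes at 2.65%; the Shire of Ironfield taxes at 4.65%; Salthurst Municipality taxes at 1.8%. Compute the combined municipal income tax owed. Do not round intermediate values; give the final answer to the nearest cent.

Saltgate, 1 January – 11 June 2035: 162 days → $60,000 × 2.65% × 162/365 = $705.6986
The Shire of Ironfield, 12 June – 19 December 2035: 191 days → $60,000 × 4.65% × 191/365 = $1,459.9726
Salthurst Municipality, 20 December – 31 December 2035: 12 days → $60,000 × 1.8% × 12/365 = $35.5068
Total = $2,201.1781

$2,201.18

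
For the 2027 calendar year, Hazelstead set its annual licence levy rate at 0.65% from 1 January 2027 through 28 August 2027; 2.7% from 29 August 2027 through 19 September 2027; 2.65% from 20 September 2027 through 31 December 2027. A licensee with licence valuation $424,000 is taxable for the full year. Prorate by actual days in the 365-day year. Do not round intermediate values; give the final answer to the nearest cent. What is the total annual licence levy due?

1 January – 28 August 2027: 240 days at 0.65% → $424,000 × 0.65% × 240/365 = $1,812.1644
29 August – 19 September 2027: 22 days at 2.7% → $424,000 × 2.7% × 22/365 = $690.0164
20 September – 31 December 2027: 103 days at 2.65% → $424,000 × 2.65% × 103/365 = $3,170.7068
Total = $5,672.8877

$5,672.89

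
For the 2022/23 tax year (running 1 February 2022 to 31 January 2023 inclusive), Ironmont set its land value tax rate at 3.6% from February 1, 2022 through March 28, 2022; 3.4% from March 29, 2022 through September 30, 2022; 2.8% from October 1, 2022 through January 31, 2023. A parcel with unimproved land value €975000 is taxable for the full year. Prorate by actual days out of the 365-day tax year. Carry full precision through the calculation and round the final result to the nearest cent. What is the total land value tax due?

€31477.81

February 1 – March 28, 2022: 56 days at 3.6% → €975000 × 3.6% × 56/365 = €5385.2055
March 29 – September 30, 2022: 186 days at 3.4% → €975000 × 3.4% × 186/365 = €16892.8767
October 1, 2022 – January 31, 2023: 123 days at 2.8% → €975000 × 2.8% × 123/365 = €9199.7260
Total = €31477.8082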